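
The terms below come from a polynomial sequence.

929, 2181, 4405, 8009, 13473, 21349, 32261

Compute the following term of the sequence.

46905

First differences: 1252, 2224, 3604, 5464, 7876, 10912
Second differences: 972, 1380, 1860, 2412, 3036
Third differences: 408, 480, 552, 624
Fourth differences: 72, 72, 72
Fourth differences constant at 72.
624 + 72 = 696;  3036 + 696 = 3732;  10912 + 3732 = 14644;  32261 + 14644 = 46905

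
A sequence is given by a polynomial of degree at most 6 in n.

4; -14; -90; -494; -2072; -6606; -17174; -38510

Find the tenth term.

-142862

-18, -76, -404, -1578, -4534, -10568, -21336
-58, -328, -1174, -2956, -6034, -10768
-270, -846, -1782, -3078, -4734
-576, -936, -1296, -1656
-360, -360, -360
Constant fifth difference = -360, so extend:
-1656 − 360 = -2016;  -4734 − 2016 = -6750;  -10768 − 6750 = -17518;  -21336 − 17518 = -38854;  -38510 − 38854 = -77364
-2016 − 360 = -2376;  -6750 − 2376 = -9126;  -17518 − 9126 = -26644;  -38854 − 26644 = -65498;  -77364 − 65498 = -142862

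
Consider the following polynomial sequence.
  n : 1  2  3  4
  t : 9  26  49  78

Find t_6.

154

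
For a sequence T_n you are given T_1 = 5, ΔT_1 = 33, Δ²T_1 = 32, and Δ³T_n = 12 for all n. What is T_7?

923

Build the table forward from the leading diagonal:
Third differences: 12  12  12  12  12  12  12
Second differences: 32  44  56  68  80  92  104
First differences: 33  65  109  165  233  313  405
T: 5  38  103  212  377  610  923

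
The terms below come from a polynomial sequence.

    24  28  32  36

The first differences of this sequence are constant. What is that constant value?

4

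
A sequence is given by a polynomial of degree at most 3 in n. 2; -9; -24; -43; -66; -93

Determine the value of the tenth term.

-241

D1: -11  -15  -19  -23  -27
D2: -4  -4  -4  -4
Constant second difference = -4, so extend:
-27 − 4 = -31;  -93 − 31 = -124
-31 − 4 = -35;  -124 − 35 = -159
-35 − 4 = -39;  -159 − 39 = -198
-39 − 4 = -43;  -198 − 43 = -241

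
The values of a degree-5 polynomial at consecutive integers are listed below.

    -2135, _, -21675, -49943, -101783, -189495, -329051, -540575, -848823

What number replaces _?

Using the last 7 terms:
Δ: -28268  -51840  -87712  -139556  -211524  -308248
Δ²: -23572  -35872  -51844  -71968  -96724
Δ³: -12300  -15972  -20124  -24756
Δ⁴: -3672  -4152  -4632
Δ⁵: -480  -480
Constant fifth difference = -480.
Extend backward: -3672 + 480 = -3192;  -12300 + 3192 = -9108;  -23572 + 9108 = -14464;  -28268 + 14464 = -13804;  -21675 + 13804 = -7871

-7871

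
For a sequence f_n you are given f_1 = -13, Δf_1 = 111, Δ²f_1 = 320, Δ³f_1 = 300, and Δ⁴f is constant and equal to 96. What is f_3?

Build the table forward from the leading diagonal:
Fourth differences: 96  96  96
Third differences: 300  396  492
Second differences: 320  620  1016
First differences: 111  431  1051
f: -13  98  529

529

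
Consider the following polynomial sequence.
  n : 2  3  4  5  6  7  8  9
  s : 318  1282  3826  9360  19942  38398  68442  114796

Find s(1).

964, 2544, 5534, 10582, 18456, 30044, 46354
1580, 2990, 5048, 7874, 11588, 16310
1410, 2058, 2826, 3714, 4722
648, 768, 888, 1008
120, 120, 120
The fifth differences are constant at 120.
Work back: 648 − 120 = 528;  1410 − 528 = 882;  1580 − 882 = 698;  964 − 698 = 266;  318 − 266 = 52

52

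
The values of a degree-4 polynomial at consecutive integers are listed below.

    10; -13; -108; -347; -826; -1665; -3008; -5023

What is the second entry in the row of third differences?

-96

Δ: -23, -95, -239, -479, -839, -1343, -2015
Δ²: -72, -144, -240, -360, -504, -672
Δ³: -72, -96, -120, -144, -168
Δ⁴: -24, -24, -24, -24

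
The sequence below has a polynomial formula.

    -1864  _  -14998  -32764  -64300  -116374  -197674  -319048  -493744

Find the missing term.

Using the last 7 terms:
Δ: -17766, -31536, -52074, -81300, -121374, -174696
Δ²: -13770, -20538, -29226, -40074, -53322
Δ³: -6768, -8688, -10848, -13248
Δ⁴: -1920, -2160, -2400
Δ⁵: -240, -240
Constant fifth difference = -240.
Extend backward: -1920 + 240 = -1680;  -6768 + 1680 = -5088;  -13770 + 5088 = -8682;  -17766 + 8682 = -9084;  -14998 + 9084 = -5914

-5914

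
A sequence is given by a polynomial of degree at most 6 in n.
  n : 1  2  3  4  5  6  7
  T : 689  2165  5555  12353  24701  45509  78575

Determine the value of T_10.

305141

1476 , 3390 , 6798 , 12348 , 20808 , 33066
1914 , 3408 , 5550 , 8460 , 12258
1494 , 2142 , 2910 , 3798
648 , 768 , 888
120 , 120
The fifth differences are constant (120).
888 + 120 = 1008;  3798 + 1008 = 4806;  12258 + 4806 = 17064;  33066 + 17064 = 50130;  78575 + 50130 = 128705
1008 + 120 = 1128;  4806 + 1128 = 5934;  17064 + 5934 = 22998;  50130 + 22998 = 73128;  128705 + 73128 = 201833
1128 + 120 = 1248;  5934 + 1248 = 7182;  22998 + 7182 = 30180;  73128 + 30180 = 103308;  201833 + 103308 = 305141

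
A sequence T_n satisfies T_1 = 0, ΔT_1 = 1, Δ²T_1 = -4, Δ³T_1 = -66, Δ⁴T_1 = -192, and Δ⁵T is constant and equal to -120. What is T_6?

-1775

Build the table forward from the leading diagonal:
Δ⁵: -120, -120, -120, -120, -120, -120
Δ⁴: -192, -312, -432, -552, -672, -792
Δ³: -66, -258, -570, -1002, -1554, -2226
Δ²: -4, -70, -328, -898, -1900, -3454
Δ: 1, -3, -73, -401, -1299, -3199
T: 0, 1, -2, -75, -476, -1775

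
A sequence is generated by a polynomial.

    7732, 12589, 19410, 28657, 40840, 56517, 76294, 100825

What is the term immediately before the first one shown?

4425

D1: 4857, 6821, 9247, 12183, 15677, 19777, 24531
D2: 1964, 2426, 2936, 3494, 4100, 4754
D3: 462, 510, 558, 606, 654
D4: 48, 48, 48, 48
The fourth differences are constant at 48.
Work back: 462 − 48 = 414;  1964 − 414 = 1550;  4857 − 1550 = 3307;  7732 − 3307 = 4425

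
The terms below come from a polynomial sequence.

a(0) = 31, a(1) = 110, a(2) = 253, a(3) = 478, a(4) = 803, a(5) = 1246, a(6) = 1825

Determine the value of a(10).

5861

D1: 79, 143, 225, 325, 443, 579
D2: 64, 82, 100, 118, 136
D3: 18, 18, 18, 18
Third differences constant at 18.
136 + 18 = 154;  579 + 154 = 733;  1825 + 733 = 2558
154 + 18 = 172;  733 + 172 = 905;  2558 + 905 = 3463
172 + 18 = 190;  905 + 190 = 1095;  3463 + 1095 = 4558
190 + 18 = 208;  1095 + 208 = 1303;  4558 + 1303 = 5861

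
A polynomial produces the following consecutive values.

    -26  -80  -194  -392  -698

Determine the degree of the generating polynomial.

3

D1: -54, -114, -198, -306
D2: -60, -84, -108
D3: -24, -24
The third differences are constant, so the polynomial has degree 3.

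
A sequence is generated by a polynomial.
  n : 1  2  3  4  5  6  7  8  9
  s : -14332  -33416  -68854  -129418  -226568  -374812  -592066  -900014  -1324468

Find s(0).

-5158

First differences: -19084, -35438, -60564, -97150, -148244, -217254, -307948, -424454
Second differences: -16354, -25126, -36586, -51094, -69010, -90694, -116506
Third differences: -8772, -11460, -14508, -17916, -21684, -25812
Fourth differences: -2688, -3048, -3408, -3768, -4128
Fifth differences: -360, -360, -360, -360
The fifth differences are constant at -360.
Work back: -2688 + 360 = -2328;  -8772 + 2328 = -6444;  -16354 + 6444 = -9910;  -19084 + 9910 = -9174;  -14332 + 9174 = -5158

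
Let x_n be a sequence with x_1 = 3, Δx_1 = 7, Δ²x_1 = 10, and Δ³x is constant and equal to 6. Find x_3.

27

Build the table forward from the leading diagonal:
Δ³: 6  6  6
Δ²: 10  16  22
Δ: 7  17  33
x: 3  10  27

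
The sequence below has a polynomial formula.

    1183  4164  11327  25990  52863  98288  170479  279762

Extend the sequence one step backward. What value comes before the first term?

218

First differences: 2981, 7163, 14663, 26873, 45425, 72191, 109283
Second differences: 4182, 7500, 12210, 18552, 26766, 37092
Third differences: 3318, 4710, 6342, 8214, 10326
Fourth differences: 1392, 1632, 1872, 2112
Fifth differences: 240, 240, 240
The fifth differences are constant at 240.
Work back: 1392 − 240 = 1152;  3318 − 1152 = 2166;  4182 − 2166 = 2016;  2981 − 2016 = 965;  1183 − 965 = 218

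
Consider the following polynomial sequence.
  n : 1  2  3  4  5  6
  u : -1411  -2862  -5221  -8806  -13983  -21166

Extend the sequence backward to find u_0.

-598

Δ: -1451, -2359, -3585, -5177, -7183
Δ²: -908, -1226, -1592, -2006
Δ³: -318, -366, -414
Δ⁴: -48, -48
The fourth differences are constant at -48.
Work back: -318 + 48 = -270;  -908 + 270 = -638;  -1451 + 638 = -813;  -1411 + 813 = -598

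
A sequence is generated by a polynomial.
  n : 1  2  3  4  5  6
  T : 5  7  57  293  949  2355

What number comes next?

4937

2, 50, 236, 656, 1406
48, 186, 420, 750
138, 234, 330
96, 96
The fourth differences are constant (96).
330 + 96 = 426;  750 + 426 = 1176;  1406 + 1176 = 2582;  2355 + 2582 = 4937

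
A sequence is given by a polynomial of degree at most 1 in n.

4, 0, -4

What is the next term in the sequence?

-8

Δ: -4, -4
Constant first difference = -4, so extend:
-4 − 4 = -8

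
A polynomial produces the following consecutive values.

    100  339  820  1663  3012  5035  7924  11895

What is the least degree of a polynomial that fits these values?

4

239, 481, 843, 1349, 2023, 2889, 3971
242, 362, 506, 674, 866, 1082
120, 144, 168, 192, 216
24, 24, 24, 24
The fourth differences are constant, so the polynomial has degree 4.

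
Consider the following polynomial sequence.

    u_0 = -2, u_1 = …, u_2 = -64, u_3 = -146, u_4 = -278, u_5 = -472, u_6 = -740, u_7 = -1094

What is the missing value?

-20

Using the last 6 terms:
First differences: -82, -132, -194, -268, -354
Second differences: -50, -62, -74, -86
Third differences: -12, -12, -12
Constant third difference = -12.
Extend backward: -50 + 12 = -38;  -82 + 38 = -44;  -64 + 44 = -20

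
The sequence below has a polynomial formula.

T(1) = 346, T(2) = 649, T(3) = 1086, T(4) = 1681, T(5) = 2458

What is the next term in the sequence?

3441

303, 437, 595, 777
134, 158, 182
24, 24
Third differences constant at 24.
182 + 24 = 206;  777 + 206 = 983;  2458 + 983 = 3441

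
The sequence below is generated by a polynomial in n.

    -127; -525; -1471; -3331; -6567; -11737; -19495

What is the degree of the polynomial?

D1: -398, -946, -1860, -3236, -5170, -7758
D2: -548, -914, -1376, -1934, -2588
D3: -366, -462, -558, -654
D4: -96, -96, -96
The fourth differences are constant, so the polynomial has degree 4.

4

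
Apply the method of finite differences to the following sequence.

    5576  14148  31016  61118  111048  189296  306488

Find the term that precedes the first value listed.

1778

8572  16868  30102  49930  78248  117192
8296  13234  19828  28318  38944
4938  6594  8490  10626
1656  1896  2136
240  240
The fifth differences are constant at 240.
Work back: 1656 − 240 = 1416;  4938 − 1416 = 3522;  8296 − 3522 = 4774;  8572 − 4774 = 3798;  5576 − 3798 = 1778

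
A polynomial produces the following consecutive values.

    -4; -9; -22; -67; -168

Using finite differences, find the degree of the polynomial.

D1: -5, -13, -45, -101
D2: -8, -32, -56
D3: -24, -24
The third differences are constant, so the polynomial has degree 3.

3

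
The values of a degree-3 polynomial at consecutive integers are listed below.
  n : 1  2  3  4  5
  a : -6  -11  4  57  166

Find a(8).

1009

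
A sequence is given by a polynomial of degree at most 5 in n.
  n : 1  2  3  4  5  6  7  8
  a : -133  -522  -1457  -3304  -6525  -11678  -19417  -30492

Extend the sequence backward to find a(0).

-20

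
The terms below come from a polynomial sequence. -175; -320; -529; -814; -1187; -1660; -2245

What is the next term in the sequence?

First differences: -145, -209, -285, -373, -473, -585
Second differences: -64, -76, -88, -100, -112
Third differences: -12, -12, -12, -12
Constant third difference = -12, so extend:
-112 − 12 = -124;  -585 − 124 = -709;  -2245 − 709 = -2954

-2954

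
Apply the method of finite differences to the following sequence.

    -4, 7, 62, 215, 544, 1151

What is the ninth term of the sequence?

D1: 11, 55, 153, 329, 607
D2: 44, 98, 176, 278
D3: 54, 78, 102
D4: 24, 24
Constant fourth difference = 24, so extend:
102 + 24 = 126;  278 + 126 = 404;  607 + 404 = 1011;  1151 + 1011 = 2162
126 + 24 = 150;  404 + 150 = 554;  1011 + 554 = 1565;  2162 + 1565 = 3727
150 + 24 = 174;  554 + 174 = 728;  1565 + 728 = 2293;  3727 + 2293 = 6020

6020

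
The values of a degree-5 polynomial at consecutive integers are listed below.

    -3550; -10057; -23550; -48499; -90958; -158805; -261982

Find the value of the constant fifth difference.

-240

First differences: -6507, -13493, -24949, -42459, -67847, -103177
Second differences: -6986, -11456, -17510, -25388, -35330
Third differences: -4470, -6054, -7878, -9942
Fourth differences: -1584, -1824, -2064
Fifth differences: -240, -240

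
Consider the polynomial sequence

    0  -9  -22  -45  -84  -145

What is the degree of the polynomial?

First differences: -9, -13, -23, -39, -61
Second differences: -4, -10, -16, -22
Third differences: -6, -6, -6
The third differences are constant, so the polynomial has degree 3.

3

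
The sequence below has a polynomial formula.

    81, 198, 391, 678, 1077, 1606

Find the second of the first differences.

D1: 117, 193, 287, 399, 529
D2: 76, 94, 112, 130
D3: 18, 18, 18

193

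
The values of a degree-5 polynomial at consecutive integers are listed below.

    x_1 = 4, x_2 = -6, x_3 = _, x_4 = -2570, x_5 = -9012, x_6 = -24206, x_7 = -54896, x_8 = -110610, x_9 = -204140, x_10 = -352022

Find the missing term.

Using the last 7 terms:
Δ: -6442  -15194  -30690  -55714  -93530  -147882
Δ²: -8752  -15496  -25024  -37816  -54352
Δ³: -6744  -9528  -12792  -16536
Δ⁴: -2784  -3264  -3744
Δ⁵: -480  -480
Constant fifth difference = -480.
Extend backward: -2784 + 480 = -2304;  -6744 + 2304 = -4440;  -8752 + 4440 = -4312;  -6442 + 4312 = -2130;  -2570 + 2130 = -440

-440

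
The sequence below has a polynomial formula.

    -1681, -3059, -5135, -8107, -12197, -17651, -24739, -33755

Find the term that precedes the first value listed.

-827

First differences: -1378  -2076  -2972  -4090  -5454  -7088  -9016
Second differences: -698  -896  -1118  -1364  -1634  -1928
Third differences: -198  -222  -246  -270  -294
Fourth differences: -24  -24  -24  -24
The fourth differences are constant at -24.
Work back: -198 + 24 = -174;  -698 + 174 = -524;  -1378 + 524 = -854;  -1681 + 854 = -827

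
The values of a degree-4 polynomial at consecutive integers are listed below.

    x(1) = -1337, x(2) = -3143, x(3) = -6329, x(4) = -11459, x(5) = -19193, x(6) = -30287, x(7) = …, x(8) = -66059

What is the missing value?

-45593

Using the first 6 terms:
Δ: -1806, -3186, -5130, -7734, -11094
Δ²: -1380, -1944, -2604, -3360
Δ³: -564, -660, -756
Δ⁴: -96, -96
Constant fourth difference = -96.
Extend forward: -756 − 96 = -852;  -3360 − 852 = -4212;  -11094 − 4212 = -15306;  -30287 − 15306 = -45593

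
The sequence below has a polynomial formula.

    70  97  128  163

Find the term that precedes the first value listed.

27  31  35
4  4
The second differences are constant at 4.
Work back: 27 − 4 = 23;  70 − 23 = 47

47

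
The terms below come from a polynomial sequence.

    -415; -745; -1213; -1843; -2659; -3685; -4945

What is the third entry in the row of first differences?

-630

D1: -330, -468, -630, -816, -1026, -1260
D2: -138, -162, -186, -210, -234
D3: -24, -24, -24, -24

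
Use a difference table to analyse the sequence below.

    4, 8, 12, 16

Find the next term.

First differences: 4, 4, 4
First differences constant at 4.
16 + 4 = 20

20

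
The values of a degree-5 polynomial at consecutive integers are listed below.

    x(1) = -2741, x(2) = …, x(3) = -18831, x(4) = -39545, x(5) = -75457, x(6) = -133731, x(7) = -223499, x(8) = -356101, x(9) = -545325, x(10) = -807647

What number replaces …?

-7879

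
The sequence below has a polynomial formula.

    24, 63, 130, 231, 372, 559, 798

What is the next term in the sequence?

D1: 39 , 67 , 101 , 141 , 187 , 239
D2: 28 , 34 , 40 , 46 , 52
D3: 6 , 6 , 6 , 6
The third differences are constant (6).
52 + 6 = 58;  239 + 58 = 297;  798 + 297 = 1095

1095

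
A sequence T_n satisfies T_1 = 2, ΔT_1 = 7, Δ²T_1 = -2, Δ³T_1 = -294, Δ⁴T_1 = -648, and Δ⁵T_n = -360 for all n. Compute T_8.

-40521

Build the table forward from the leading diagonal:
D5: -360, -360, -360, -360, -360, -360, -360, -360
D4: -648, -1008, -1368, -1728, -2088, -2448, -2808, -3168
D3: -294, -942, -1950, -3318, -5046, -7134, -9582, -12390
D2: -2, -296, -1238, -3188, -6506, -11552, -18686, -28268
D1: 7, 5, -291, -1529, -4717, -11223, -22775, -41461
T: 2, 9, 14, -277, -1806, -6523, -17746, -40521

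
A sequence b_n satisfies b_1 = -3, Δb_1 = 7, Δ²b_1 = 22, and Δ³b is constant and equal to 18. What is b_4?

102

Build the table forward from the leading diagonal:
Third differences: 18, 18, 18, 18
Second differences: 22, 40, 58, 76
First differences: 7, 29, 69, 127
b: -3, 4, 33, 102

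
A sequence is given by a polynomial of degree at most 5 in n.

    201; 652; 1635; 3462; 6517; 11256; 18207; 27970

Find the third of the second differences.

1228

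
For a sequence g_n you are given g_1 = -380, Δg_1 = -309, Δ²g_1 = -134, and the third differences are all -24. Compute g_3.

Build the table forward from the leading diagonal:
D3: -24  -24  -24
D2: -134  -158  -182
D1: -309  -443  -601
g: -380  -689  -1132

-1132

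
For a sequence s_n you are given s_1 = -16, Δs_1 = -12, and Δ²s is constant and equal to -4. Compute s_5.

Build the table forward from the leading diagonal:
D2: -4  -4  -4  -4  -4
D1: -12  -16  -20  -24  -28
s: -16  -28  -44  -64  -88

-88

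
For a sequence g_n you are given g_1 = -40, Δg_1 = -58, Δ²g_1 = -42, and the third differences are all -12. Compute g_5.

Build the table forward from the leading diagonal:
Third differences: -12, -12, -12, -12, -12
Second differences: -42, -54, -66, -78, -90
First differences: -58, -100, -154, -220, -298
g: -40, -98, -198, -352, -572

-572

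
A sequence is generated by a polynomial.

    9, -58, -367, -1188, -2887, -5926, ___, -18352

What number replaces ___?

-10863

Using the first 6 terms:
First differences: -67, -309, -821, -1699, -3039
Second differences: -242, -512, -878, -1340
Third differences: -270, -366, -462
Fourth differences: -96, -96
Constant fourth difference = -96.
Extend forward: -462 − 96 = -558;  -1340 − 558 = -1898;  -3039 − 1898 = -4937;  -5926 − 4937 = -10863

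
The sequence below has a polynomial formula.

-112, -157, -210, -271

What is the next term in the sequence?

-340

First differences: -45 , -53 , -61
Second differences: -8 , -8
Second differences constant at -8.
-61 − 8 = -69;  -271 − 69 = -340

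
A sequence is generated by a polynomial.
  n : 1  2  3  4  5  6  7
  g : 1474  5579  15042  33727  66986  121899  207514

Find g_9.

4105, 9463, 18685, 33259, 54913, 85615
5358, 9222, 14574, 21654, 30702
3864, 5352, 7080, 9048
1488, 1728, 1968
240, 240
Constant fifth difference = 240, so extend:
1968 + 240 = 2208;  9048 + 2208 = 11256;  30702 + 11256 = 41958;  85615 + 41958 = 127573;  207514 + 127573 = 335087
2208 + 240 = 2448;  11256 + 2448 = 13704;  41958 + 13704 = 55662;  127573 + 55662 = 183235;  335087 + 183235 = 518322

518322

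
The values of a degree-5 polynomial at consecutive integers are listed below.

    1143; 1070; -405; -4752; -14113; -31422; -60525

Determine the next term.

-73  -1475  -4347  -9361  -17309  -29103
-1402  -2872  -5014  -7948  -11794
-1470  -2142  -2934  -3846
-672  -792  -912
-120  -120
The fifth differences are constant (-120).
-912 − 120 = -1032;  -3846 − 1032 = -4878;  -11794 − 4878 = -16672;  -29103 − 16672 = -45775;  -60525 − 45775 = -106300

-106300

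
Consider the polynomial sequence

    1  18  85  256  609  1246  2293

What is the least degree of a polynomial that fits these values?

4

Δ: 17, 67, 171, 353, 637, 1047
Δ²: 50, 104, 182, 284, 410
Δ³: 54, 78, 102, 126
Δ⁴: 24, 24, 24
The fourth differences are constant, so the polynomial has degree 4.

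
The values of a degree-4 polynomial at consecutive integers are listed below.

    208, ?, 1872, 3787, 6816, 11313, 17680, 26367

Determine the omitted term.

Using the last 6 terms:
First differences: 1915, 3029, 4497, 6367, 8687
Second differences: 1114, 1468, 1870, 2320
Third differences: 354, 402, 450
Fourth differences: 48, 48
Constant fourth difference = 48.
Extend backward: 354 − 48 = 306;  1114 − 306 = 808;  1915 − 808 = 1107;  1872 − 1107 = 765

765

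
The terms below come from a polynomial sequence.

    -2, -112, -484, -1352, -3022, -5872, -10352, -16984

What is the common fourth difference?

-72

Δ: -110, -372, -868, -1670, -2850, -4480, -6632
Δ²: -262, -496, -802, -1180, -1630, -2152
Δ³: -234, -306, -378, -450, -522
Δ⁴: -72, -72, -72, -72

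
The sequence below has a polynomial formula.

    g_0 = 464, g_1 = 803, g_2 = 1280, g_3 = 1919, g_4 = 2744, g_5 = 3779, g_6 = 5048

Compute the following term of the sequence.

6575

First differences: 339, 477, 639, 825, 1035, 1269
Second differences: 138, 162, 186, 210, 234
Third differences: 24, 24, 24, 24
Constant third difference = 24, so extend:
234 + 24 = 258;  1269 + 258 = 1527;  5048 + 1527 = 6575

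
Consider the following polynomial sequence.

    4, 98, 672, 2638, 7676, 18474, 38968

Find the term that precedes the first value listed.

D1: 94  574  1966  5038  10798  20494
D2: 480  1392  3072  5760  9696
D3: 912  1680  2688  3936
D4: 768  1008  1248
D5: 240  240
The fifth differences are constant at 240.
Work back: 768 − 240 = 528;  912 − 528 = 384;  480 − 384 = 96;  94 − 96 = -2;  4 + 2 = 6

6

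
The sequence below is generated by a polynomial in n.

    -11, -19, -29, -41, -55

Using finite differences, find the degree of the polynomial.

2

-8, -10, -12, -14
-2, -2, -2
The second differences are constant, so the polynomial has degree 2.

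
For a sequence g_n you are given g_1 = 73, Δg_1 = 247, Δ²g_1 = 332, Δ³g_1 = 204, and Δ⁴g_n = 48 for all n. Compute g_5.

Build the table forward from the leading diagonal:
D4: 48, 48, 48, 48, 48
D3: 204, 252, 300, 348, 396
D2: 332, 536, 788, 1088, 1436
D1: 247, 579, 1115, 1903, 2991
g: 73, 320, 899, 2014, 3917

3917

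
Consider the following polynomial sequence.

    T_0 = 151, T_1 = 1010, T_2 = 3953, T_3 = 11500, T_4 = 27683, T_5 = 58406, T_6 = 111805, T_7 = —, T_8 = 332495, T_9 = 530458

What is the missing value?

Using the first 7 terms:
Δ: 859  2943  7547  16183  30723  53399
Δ²: 2084  4604  8636  14540  22676
Δ³: 2520  4032  5904  8136
Δ⁴: 1512  1872  2232
Δ⁵: 360  360
Constant fifth difference = 360.
Extend forward: 2232 + 360 = 2592;  8136 + 2592 = 10728;  22676 + 10728 = 33404;  53399 + 33404 = 86803;  111805 + 86803 = 198608

198608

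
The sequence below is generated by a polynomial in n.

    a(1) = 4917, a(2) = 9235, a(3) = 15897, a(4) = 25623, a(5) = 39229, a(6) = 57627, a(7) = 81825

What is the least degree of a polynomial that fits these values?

4

First differences: 4318, 6662, 9726, 13606, 18398, 24198
Second differences: 2344, 3064, 3880, 4792, 5800
Third differences: 720, 816, 912, 1008
Fourth differences: 96, 96, 96
The fourth differences are constant, so the polynomial has degree 4.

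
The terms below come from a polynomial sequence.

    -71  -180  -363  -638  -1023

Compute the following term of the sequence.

-1536

-109, -183, -275, -385
-74, -92, -110
-18, -18
The third differences are constant (-18).
-110 − 18 = -128;  -385 − 128 = -513;  -1023 − 513 = -1536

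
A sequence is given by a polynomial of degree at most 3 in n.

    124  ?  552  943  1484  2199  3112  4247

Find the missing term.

Using the last 6 terms:
First differences: 391, 541, 715, 913, 1135
Second differences: 150, 174, 198, 222
Third differences: 24, 24, 24
Constant third difference = 24.
Extend backward: 150 − 24 = 126;  391 − 126 = 265;  552 − 265 = 287

287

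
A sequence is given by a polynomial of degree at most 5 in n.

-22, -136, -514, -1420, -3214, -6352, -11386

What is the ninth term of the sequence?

-29830

Δ: -114, -378, -906, -1794, -3138, -5034
Δ²: -264, -528, -888, -1344, -1896
Δ³: -264, -360, -456, -552
Δ⁴: -96, -96, -96
The fourth differences are constant (-96).
-552 − 96 = -648;  -1896 − 648 = -2544;  -5034 − 2544 = -7578;  -11386 − 7578 = -18964
-648 − 96 = -744;  -2544 − 744 = -3288;  -7578 − 3288 = -10866;  -18964 − 10866 = -29830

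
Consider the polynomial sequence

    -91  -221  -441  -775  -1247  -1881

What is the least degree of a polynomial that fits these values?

D1: -130, -220, -334, -472, -634
D2: -90, -114, -138, -162
D3: -24, -24, -24
The third differences are constant, so the polynomial has degree 3.

3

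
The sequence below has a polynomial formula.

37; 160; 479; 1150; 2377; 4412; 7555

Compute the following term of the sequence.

First differences: 123, 319, 671, 1227, 2035, 3143
Second differences: 196, 352, 556, 808, 1108
Third differences: 156, 204, 252, 300
Fourth differences: 48, 48, 48
Constant fourth difference = 48, so extend:
300 + 48 = 348;  1108 + 348 = 1456;  3143 + 1456 = 4599;  7555 + 4599 = 12154

12154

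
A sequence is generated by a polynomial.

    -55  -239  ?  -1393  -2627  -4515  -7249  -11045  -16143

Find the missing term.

-645

Using the last 6 terms:
-1234, -1888, -2734, -3796, -5098
-654, -846, -1062, -1302
-192, -216, -240
-24, -24
Constant fourth difference = -24.
Extend backward: -192 + 24 = -168;  -654 + 168 = -486;  -1234 + 486 = -748;  -1393 + 748 = -645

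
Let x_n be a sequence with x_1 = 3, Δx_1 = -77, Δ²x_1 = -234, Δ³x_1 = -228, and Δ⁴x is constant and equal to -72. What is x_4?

-1158

Build the table forward from the leading diagonal:
Fourth differences: -72  -72  -72  -72
Third differences: -228  -300  -372  -444
Second differences: -234  -462  -762  -1134
First differences: -77  -311  -773  -1535
x: 3  -74  -385  -1158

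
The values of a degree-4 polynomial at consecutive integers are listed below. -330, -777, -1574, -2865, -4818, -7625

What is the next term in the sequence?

-447 , -797 , -1291 , -1953 , -2807
-350 , -494 , -662 , -854
-144 , -168 , -192
-24 , -24
Constant fourth difference = -24, so extend:
-192 − 24 = -216;  -854 − 216 = -1070;  -2807 − 1070 = -3877;  -7625 − 3877 = -11502

-11502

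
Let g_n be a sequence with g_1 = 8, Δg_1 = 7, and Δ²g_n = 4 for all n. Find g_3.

Build the table forward from the leading diagonal:
Δ²: 4, 4, 4
Δ: 7, 11, 15
g: 8, 15, 26

26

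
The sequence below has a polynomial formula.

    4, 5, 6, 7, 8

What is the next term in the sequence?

9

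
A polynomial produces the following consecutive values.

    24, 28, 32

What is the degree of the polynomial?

1

4, 4
The first differences are constant, so the polynomial has degree 1.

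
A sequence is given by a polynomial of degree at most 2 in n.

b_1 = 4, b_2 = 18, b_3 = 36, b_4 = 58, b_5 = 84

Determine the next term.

D1: 14  18  22  26
D2: 4  4  4
Constant second difference = 4, so extend:
26 + 4 = 30;  84 + 30 = 114

114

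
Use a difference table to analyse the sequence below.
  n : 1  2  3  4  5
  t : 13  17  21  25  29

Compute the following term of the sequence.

33

First differences: 4, 4, 4, 4
First differences constant at 4.
29 + 4 = 33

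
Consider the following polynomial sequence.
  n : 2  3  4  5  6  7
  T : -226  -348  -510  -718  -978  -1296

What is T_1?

Δ: -122  -162  -208  -260  -318
Δ²: -40  -46  -52  -58
Δ³: -6  -6  -6
The third differences are constant at -6.
Work back: -40 + 6 = -34;  -122 + 34 = -88;  -226 + 88 = -138

-138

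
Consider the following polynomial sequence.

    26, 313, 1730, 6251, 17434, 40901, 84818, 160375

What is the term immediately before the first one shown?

D1: 287, 1417, 4521, 11183, 23467, 43917, 75557
D2: 1130, 3104, 6662, 12284, 20450, 31640
D3: 1974, 3558, 5622, 8166, 11190
D4: 1584, 2064, 2544, 3024
D5: 480, 480, 480
The fifth differences are constant at 480.
Work back: 1584 − 480 = 1104;  1974 − 1104 = 870;  1130 − 870 = 260;  287 − 260 = 27;  26 − 27 = -1

-1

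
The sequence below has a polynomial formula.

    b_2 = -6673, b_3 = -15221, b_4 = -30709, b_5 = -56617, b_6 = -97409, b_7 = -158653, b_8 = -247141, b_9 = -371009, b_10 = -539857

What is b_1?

D1: -8548, -15488, -25908, -40792, -61244, -88488, -123868, -168848
D2: -6940, -10420, -14884, -20452, -27244, -35380, -44980
D3: -3480, -4464, -5568, -6792, -8136, -9600
D4: -984, -1104, -1224, -1344, -1464
D5: -120, -120, -120, -120
The fifth differences are constant at -120.
Work back: -984 + 120 = -864;  -3480 + 864 = -2616;  -6940 + 2616 = -4324;  -8548 + 4324 = -4224;  -6673 + 4224 = -2449

-2449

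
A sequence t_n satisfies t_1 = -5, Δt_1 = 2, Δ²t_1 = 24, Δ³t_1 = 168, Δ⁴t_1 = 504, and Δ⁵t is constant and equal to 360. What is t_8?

31593

Build the table forward from the leading diagonal:
Fifth differences: 360, 360, 360, 360, 360, 360, 360, 360
Fourth differences: 504, 864, 1224, 1584, 1944, 2304, 2664, 3024
Third differences: 168, 672, 1536, 2760, 4344, 6288, 8592, 11256
Second differences: 24, 192, 864, 2400, 5160, 9504, 15792, 24384
First differences: 2, 26, 218, 1082, 3482, 8642, 18146, 33938
t: -5, -3, 23, 241, 1323, 4805, 13447, 31593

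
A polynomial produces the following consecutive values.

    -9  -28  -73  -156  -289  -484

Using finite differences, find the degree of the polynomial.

3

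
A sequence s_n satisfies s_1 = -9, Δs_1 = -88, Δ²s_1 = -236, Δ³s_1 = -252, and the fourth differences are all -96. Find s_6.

-5809

Build the table forward from the leading diagonal:
Fourth differences: -96, -96, -96, -96, -96, -96
Third differences: -252, -348, -444, -540, -636, -732
Second differences: -236, -488, -836, -1280, -1820, -2456
First differences: -88, -324, -812, -1648, -2928, -4748
s: -9, -97, -421, -1233, -2881, -5809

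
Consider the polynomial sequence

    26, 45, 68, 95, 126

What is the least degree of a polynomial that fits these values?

2

19, 23, 27, 31
4, 4, 4
The second differences are constant, so the polynomial has degree 2.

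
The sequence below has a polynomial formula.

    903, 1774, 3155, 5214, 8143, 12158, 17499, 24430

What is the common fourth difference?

Δ: 871, 1381, 2059, 2929, 4015, 5341, 6931
Δ²: 510, 678, 870, 1086, 1326, 1590
Δ³: 168, 192, 216, 240, 264
Δ⁴: 24, 24, 24, 24

24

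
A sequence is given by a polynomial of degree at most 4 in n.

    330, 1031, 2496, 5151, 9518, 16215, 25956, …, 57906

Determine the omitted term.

39551

Using the first 7 terms:
D1: 701  1465  2655  4367  6697  9741
D2: 764  1190  1712  2330  3044
D3: 426  522  618  714
D4: 96  96  96
Constant fourth difference = 96.
Extend forward: 714 + 96 = 810;  3044 + 810 = 3854;  9741 + 3854 = 13595;  25956 + 13595 = 39551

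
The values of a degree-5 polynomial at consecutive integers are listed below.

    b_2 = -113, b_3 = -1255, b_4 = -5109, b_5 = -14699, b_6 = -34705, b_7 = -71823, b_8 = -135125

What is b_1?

-1142, -3854, -9590, -20006, -37118, -63302
-2712, -5736, -10416, -17112, -26184
-3024, -4680, -6696, -9072
-1656, -2016, -2376
-360, -360
The fifth differences are constant at -360.
Work back: -1656 + 360 = -1296;  -3024 + 1296 = -1728;  -2712 + 1728 = -984;  -1142 + 984 = -158;  -113 + 158 = 45

45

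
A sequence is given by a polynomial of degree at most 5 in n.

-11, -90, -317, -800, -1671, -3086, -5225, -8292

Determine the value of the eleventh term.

D1: -79, -227, -483, -871, -1415, -2139, -3067
D2: -148, -256, -388, -544, -724, -928
D3: -108, -132, -156, -180, -204
D4: -24, -24, -24, -24
The fourth differences are constant (-24).
-204 − 24 = -228;  -928 − 228 = -1156;  -3067 − 1156 = -4223;  -8292 − 4223 = -12515
-228 − 24 = -252;  -1156 − 252 = -1408;  -4223 − 1408 = -5631;  -12515 − 5631 = -18146
-252 − 24 = -276;  -1408 − 276 = -1684;  -5631 − 1684 = -7315;  -18146 − 7315 = -25461

-25461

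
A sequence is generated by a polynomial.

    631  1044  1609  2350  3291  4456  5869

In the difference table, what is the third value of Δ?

741

D1: 413, 565, 741, 941, 1165, 1413
D2: 152, 176, 200, 224, 248
D3: 24, 24, 24, 24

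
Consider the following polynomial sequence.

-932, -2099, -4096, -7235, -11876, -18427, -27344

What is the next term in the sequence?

-1167 , -1997 , -3139 , -4641 , -6551 , -8917
-830 , -1142 , -1502 , -1910 , -2366
-312 , -360 , -408 , -456
-48 , -48 , -48
Fourth differences constant at -48.
-456 − 48 = -504;  -2366 − 504 = -2870;  -8917 − 2870 = -11787;  -27344 − 11787 = -39131

-39131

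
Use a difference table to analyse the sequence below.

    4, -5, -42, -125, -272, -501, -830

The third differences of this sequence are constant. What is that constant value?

First differences: -9, -37, -83, -147, -229, -329
Second differences: -28, -46, -64, -82, -100
Third differences: -18, -18, -18, -18

-18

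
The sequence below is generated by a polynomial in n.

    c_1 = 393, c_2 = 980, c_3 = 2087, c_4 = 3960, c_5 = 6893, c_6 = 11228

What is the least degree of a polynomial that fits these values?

4

First differences: 587, 1107, 1873, 2933, 4335
Second differences: 520, 766, 1060, 1402
Third differences: 246, 294, 342
Fourth differences: 48, 48
The fourth differences are constant, so the polynomial has degree 4.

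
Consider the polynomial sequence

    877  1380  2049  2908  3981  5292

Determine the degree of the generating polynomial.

3

503, 669, 859, 1073, 1311
166, 190, 214, 238
24, 24, 24
The third differences are constant, so the polynomial has degree 3.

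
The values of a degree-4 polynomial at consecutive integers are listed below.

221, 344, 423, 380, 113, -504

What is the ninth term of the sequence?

123  79  -43  -267  -617
-44  -122  -224  -350
-78  -102  -126
-24  -24
The fourth differences are constant (-24).
-126 − 24 = -150;  -350 − 150 = -500;  -617 − 500 = -1117;  -504 − 1117 = -1621
-150 − 24 = -174;  -500 − 174 = -674;  -1117 − 674 = -1791;  -1621 − 1791 = -3412
-174 − 24 = -198;  -674 − 198 = -872;  -1791 − 872 = -2663;  -3412 − 2663 = -6075

-6075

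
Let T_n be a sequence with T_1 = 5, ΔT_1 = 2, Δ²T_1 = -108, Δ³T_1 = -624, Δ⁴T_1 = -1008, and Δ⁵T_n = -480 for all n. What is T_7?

Build the table forward from the leading diagonal:
Δ⁵: -480  -480  -480  -480  -480  -480  -480
Δ⁴: -1008  -1488  -1968  -2448  -2928  -3408  -3888
Δ³: -624  -1632  -3120  -5088  -7536  -10464  -13872
Δ²: -108  -732  -2364  -5484  -10572  -18108  -28572
Δ: 2  -106  -838  -3202  -8686  -19258  -37366
T: 5  7  -99  -937  -4139  -12825  -32083

-32083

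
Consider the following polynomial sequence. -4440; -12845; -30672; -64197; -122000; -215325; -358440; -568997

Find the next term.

D1: -8405, -17827, -33525, -57803, -93325, -143115, -210557
D2: -9422, -15698, -24278, -35522, -49790, -67442
D3: -6276, -8580, -11244, -14268, -17652
D4: -2304, -2664, -3024, -3384
D5: -360, -360, -360
Constant fifth difference = -360, so extend:
-3384 − 360 = -3744;  -17652 − 3744 = -21396;  -67442 − 21396 = -88838;  -210557 − 88838 = -299395;  -568997 − 299395 = -868392

-868392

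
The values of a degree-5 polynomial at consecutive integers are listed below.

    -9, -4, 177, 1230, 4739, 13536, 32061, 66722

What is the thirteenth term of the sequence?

First differences: 5, 181, 1053, 3509, 8797, 18525, 34661
Second differences: 176, 872, 2456, 5288, 9728, 16136
Third differences: 696, 1584, 2832, 4440, 6408
Fourth differences: 888, 1248, 1608, 1968
Fifth differences: 360, 360, 360
Fifth differences constant at 360.
1968 + 360 = 2328;  6408 + 2328 = 8736;  16136 + 8736 = 24872;  34661 + 24872 = 59533;  66722 + 59533 = 126255
2328 + 360 = 2688;  8736 + 2688 = 11424;  24872 + 11424 = 36296;  59533 + 36296 = 95829;  126255 + 95829 = 222084
2688 + 360 = 3048;  11424 + 3048 = 14472;  36296 + 14472 = 50768;  95829 + 50768 = 146597;  222084 + 146597 = 368681
3048 + 360 = 3408;  14472 + 3408 = 17880;  50768 + 17880 = 68648;  146597 + 68648 = 215245;  368681 + 215245 = 583926
3408 + 360 = 3768;  17880 + 3768 = 21648;  68648 + 21648 = 90296;  215245 + 90296 = 305541;  583926 + 305541 = 889467

889467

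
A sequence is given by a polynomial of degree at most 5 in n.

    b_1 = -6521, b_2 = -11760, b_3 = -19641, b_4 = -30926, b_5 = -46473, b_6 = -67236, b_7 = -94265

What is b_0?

-5239, -7881, -11285, -15547, -20763, -27029
-2642, -3404, -4262, -5216, -6266
-762, -858, -954, -1050
-96, -96, -96
The fourth differences are constant at -96.
Work back: -762 + 96 = -666;  -2642 + 666 = -1976;  -5239 + 1976 = -3263;  -6521 + 3263 = -3258

-3258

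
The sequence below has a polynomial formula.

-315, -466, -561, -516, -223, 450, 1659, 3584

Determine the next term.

6429

D1: -151  -95  45  293  673  1209  1925
D2: 56  140  248  380  536  716
D3: 84  108  132  156  180
D4: 24  24  24  24
Constant fourth difference = 24, so extend:
180 + 24 = 204;  716 + 204 = 920;  1925 + 920 = 2845;  3584 + 2845 = 6429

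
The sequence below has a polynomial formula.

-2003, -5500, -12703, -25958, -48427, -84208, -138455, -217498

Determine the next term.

D1: -3497  -7203  -13255  -22469  -35781  -54247  -79043
D2: -3706  -6052  -9214  -13312  -18466  -24796
D3: -2346  -3162  -4098  -5154  -6330
D4: -816  -936  -1056  -1176
D5: -120  -120  -120
Constant fifth difference = -120, so extend:
-1176 − 120 = -1296;  -6330 − 1296 = -7626;  -24796 − 7626 = -32422;  -79043 − 32422 = -111465;  -217498 − 111465 = -328963

-328963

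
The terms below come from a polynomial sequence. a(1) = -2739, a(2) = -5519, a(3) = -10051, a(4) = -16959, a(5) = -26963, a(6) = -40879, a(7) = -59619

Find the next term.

-84191

-2780, -4532, -6908, -10004, -13916, -18740
-1752, -2376, -3096, -3912, -4824
-624, -720, -816, -912
-96, -96, -96
Constant fourth difference = -96, so extend:
-912 − 96 = -1008;  -4824 − 1008 = -5832;  -18740 − 5832 = -24572;  -59619 − 24572 = -84191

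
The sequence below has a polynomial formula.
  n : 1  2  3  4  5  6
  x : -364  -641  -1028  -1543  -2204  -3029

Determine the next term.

-4036

Δ: -277, -387, -515, -661, -825
Δ²: -110, -128, -146, -164
Δ³: -18, -18, -18
Constant third difference = -18, so extend:
-164 − 18 = -182;  -825 − 182 = -1007;  -3029 − 1007 = -4036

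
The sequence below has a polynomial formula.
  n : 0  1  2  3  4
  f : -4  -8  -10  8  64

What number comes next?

176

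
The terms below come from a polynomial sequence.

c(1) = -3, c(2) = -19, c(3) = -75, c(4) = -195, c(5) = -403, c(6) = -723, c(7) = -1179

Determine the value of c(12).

Δ: -16 , -56 , -120 , -208 , -320 , -456
Δ²: -40 , -64 , -88 , -112 , -136
Δ³: -24 , -24 , -24 , -24
The third differences are constant (-24).
-136 − 24 = -160;  -456 − 160 = -616;  -1179 − 616 = -1795
-160 − 24 = -184;  -616 − 184 = -800;  -1795 − 800 = -2595
-184 − 24 = -208;  -800 − 208 = -1008;  -2595 − 1008 = -3603
-208 − 24 = -232;  -1008 − 232 = -1240;  -3603 − 1240 = -4843
-232 − 24 = -256;  -1240 − 256 = -1496;  -4843 − 1496 = -6339

-6339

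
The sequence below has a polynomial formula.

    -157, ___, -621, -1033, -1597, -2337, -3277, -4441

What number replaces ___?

Using the last 6 terms:
First differences: -412, -564, -740, -940, -1164
Second differences: -152, -176, -200, -224
Third differences: -24, -24, -24
Constant third difference = -24.
Extend backward: -152 + 24 = -128;  -412 + 128 = -284;  -621 + 284 = -337

-337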